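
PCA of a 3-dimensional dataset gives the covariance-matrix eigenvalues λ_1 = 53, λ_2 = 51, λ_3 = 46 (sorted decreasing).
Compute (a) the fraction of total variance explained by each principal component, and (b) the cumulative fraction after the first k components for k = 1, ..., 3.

Step 1 — total variance = trace(Sigma) = Σ λ_i = 53 + 51 + 46 = 150.

Step 2 — fraction explained by component i = λ_i / Σ λ:
  PC1: 53/150 = 0.3533
  PC2: 51/150 = 0.34
  PC3: 46/150 = 0.3067

Step 3 — cumulative fraction after k components = (λ_1 + ... + λ_k) / Σ λ:
  k = 1: 53/150 = 0.3533
  k = 2: (53 + 51)/150 = 104/150 = 0.6933
  k = 3: (53 + 51 + 46)/150 = 150/150 = 1

Summary (fraction, with percent):

explained: PC1 0.3533 (35.33%), PC2 0.34 (34%), PC3 0.3067 (30.67%);  cumulative: 0.3533, 0.6933, 1


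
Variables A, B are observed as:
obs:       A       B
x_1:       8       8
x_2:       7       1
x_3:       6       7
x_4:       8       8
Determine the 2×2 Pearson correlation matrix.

Step 1 — column means:
  mean(A) = (8 + 7 + 6 + 8) / 4 = 29/4 = 7.25
  mean(B) = (8 + 1 + 7 + 8) / 4 = 24/4 = 6

Step 2 — sample variances and covariances s[i,j] = (1/(n-1)) · Σ_k (x_{k,i} - mean_i) · (x_{k,j} - mean_j), with n-1 = 3:
  s[A,A] = ((0.75)·(0.75) + (-0.25)·(-0.25) + (-1.25)·(-1.25) + (0.75)·(0.75)) / 3 = 2.75/3 = 0.9167
  s[A,B] = ((0.75)·(2) + (-0.25)·(-5) + (-1.25)·(1) + (0.75)·(2)) / 3 = 3/3 = 1
  s[B,B] = ((2)·(2) + (-5)·(-5) + (1)·(1) + (2)·(2)) / 3 = 34/3 = 11.3333
  Sample standard deviations s_i = √(s[i,i]):
  s(A) = √(0.9167) = 0.9574
  s(B) = √(11.3333) = 3.3665

Step 3 — r_{ij} = s_{ij} / (s_i · s_j):
  r[A,A] = 1 (diagonal).
  r[A,B] = 1 / (0.9574 · 3.3665) = 1 / 3.2232 = 0.3103
  r[B,B] = 1 (diagonal).

R is symmetric with unit diagonal. Assembling:

R = [[1, 0.3103],
 [0.3103, 1]]


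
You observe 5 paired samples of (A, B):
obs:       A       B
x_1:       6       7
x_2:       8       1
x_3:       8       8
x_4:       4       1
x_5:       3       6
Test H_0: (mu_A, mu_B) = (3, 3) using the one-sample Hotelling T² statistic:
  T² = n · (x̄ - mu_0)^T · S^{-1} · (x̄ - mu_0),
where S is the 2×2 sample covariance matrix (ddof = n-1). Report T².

Step 1 — sample mean vector:
  mean(A) = (6 + 8 + 8 + 4 + 3) / 5 = 29/5 = 5.8
  mean(B) = (7 + 1 + 8 + 1 + 6) / 5 = 23/5 = 4.6
  x̄ = (5.8, 4.6),  deviation x̄ - mu_0 = (5.8, 4.6) - (3, 3) = (2.8, 1.6).

Step 2 — sample covariance matrix, S[i,j] = (1/(n-1)) · Σ_k (x_{k,i} - mean_i) · (x_{k,j} - mean_j), divisor n-1 = 4:
  S[A,A] = ((0.2)·(0.2) + (2.2)·(2.2) + (2.2)·(2.2) + (-1.8)·(-1.8) + (-2.8)·(-2.8)) / 4 = 20.8/4 = 5.2
  S[A,B] = ((0.2)·(2.4) + (2.2)·(-3.6) + (2.2)·(3.4) + (-1.8)·(-3.6) + (-2.8)·(1.4)) / 4 = 2.6/4 = 0.65
  S[B,B] = ((2.4)·(2.4) + (-3.6)·(-3.6) + (3.4)·(3.4) + (-3.6)·(-3.6) + (1.4)·(1.4)) / 4 = 45.2/4 = 11.3
  S = [[5.2, 0.65],
 [0.65, 11.3]].

Step 3 — invert S. det(S) = 5.2·11.3 - (0.65)² = 58.3375.
  S^{-1} = (1/det) · [[d, -b], [-b, a]] = [[0.1937, -0.0111],
 [-0.0111, 0.0891]].

Step 4 — quadratic form (x̄ - mu_0)^T · S^{-1} · (x̄ - mu_0):
  S^{-1} · (x̄ - mu_0) = (0.5245, 0.1114),
  (x̄ - mu_0)^T · [...] = (2.8)·(0.5245) + (1.6)·(0.1114) = 1.647.

Step 5 — scale by n: T² = 5 · 1.647 = 8.2348.

T² ≈ 8.2348


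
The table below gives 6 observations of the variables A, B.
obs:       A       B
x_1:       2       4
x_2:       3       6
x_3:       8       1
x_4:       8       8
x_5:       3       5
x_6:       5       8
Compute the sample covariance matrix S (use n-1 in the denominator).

Step 1 — column means:
  mean(A) = (2 + 3 + 8 + 8 + 3 + 5) / 6 = 29/6 = 4.8333
  mean(B) = (4 + 6 + 1 + 8 + 5 + 8) / 6 = 32/6 = 5.3333

Step 2 — sample covariance S[i,j] = (1/(n-1)) · Σ_k (x_{k,i} - mean_i) · (x_{k,j} - mean_j), with n-1 = 5.
  S[A,A] = ((-2.8333)·(-2.8333) + (-1.8333)·(-1.8333) + (3.1667)·(3.1667) + (3.1667)·(3.1667) + (-1.8333)·(-1.8333) + (0.1667)·(0.1667)) / 5 = 34.8333/5 = 6.9667
  S[A,B] = ((-2.8333)·(-1.3333) + (-1.8333)·(0.6667) + (3.1667)·(-4.3333) + (3.1667)·(2.6667) + (-1.8333)·(-0.3333) + (0.1667)·(2.6667)) / 5 = -1.6667/5 = -0.3333
  S[B,B] = ((-1.3333)·(-1.3333) + (0.6667)·(0.6667) + (-4.3333)·(-4.3333) + (2.6667)·(2.6667) + (-0.3333)·(-0.3333) + (2.6667)·(2.6667)) / 5 = 35.3333/5 = 7.0667

S is symmetric (S[j,i] = S[i,j]). Assembling:

S = [[6.9667, -0.3333],
 [-0.3333, 7.0667]]


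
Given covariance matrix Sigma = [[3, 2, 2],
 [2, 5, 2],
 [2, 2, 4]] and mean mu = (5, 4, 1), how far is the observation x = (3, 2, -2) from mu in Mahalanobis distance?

Step 1 — centre the observation: (x - mu) = (-2, -2, -3).

Step 2 — invert Sigma (cofactor / det for 3×3, or solve directly):
  Sigma^{-1} = [[0.5714, -0.1429, -0.2143],
 [-0.1429, 0.2857, -0.0714],
 [-0.2143, -0.0714, 0.3929]].

Step 3 — form the quadratic (x - mu)^T · Sigma^{-1} · (x - mu):
  Sigma^{-1} · (x - mu) = (-0.2143, -0.0714, -0.6071).
  (x - mu)^T · [Sigma^{-1} · (x - mu)] = (-2)·(-0.2143) + (-2)·(-0.0714) + (-3)·(-0.6071) = 2.3929.

Step 4 — take square root: d = √(2.3929) ≈ 1.5469.

d(x, mu) = √(2.3929) ≈ 1.5469


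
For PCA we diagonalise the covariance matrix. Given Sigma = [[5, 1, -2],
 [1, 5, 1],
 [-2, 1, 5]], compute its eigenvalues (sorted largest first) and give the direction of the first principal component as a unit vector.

Step 1 — characteristic polynomial p(λ) = det(λI - Sigma) = λ³ - tr·λ² + c_1·λ - det, where tr = trace, c_1 = sum of the principal 2×2 minors, det = det(Sigma):
  tr = 5 + 5 + 5 = 15,
  c_1 = (5·5 - (1)²) + (5·5 - (-2)²) + (5·5 - (1)²) = 24 + 21 + 24 = 69,
  det = 5·(5·5 - (1)²) - (1)·((1)·5 - (1)·(-2)) + (-2)·((1)·(1) - 5·(-2)) = 5·(24) - (1)·(7) + (-2)·(11) = 91.
  So p(λ) = λ³ - 15λ² + 69λ - 91.
Step 2 — look for an integer root (rational root theorem: any rational root is an integer divisor of 91). Testing λ = 7:
  p(7) = 343 - 735 + 483 - 91 = 0  ✓
  Dividing out (λ - 7): p(λ) = (λ - 7)(λ² - 8λ + 13).
Step 3 — remaining eigenvalues from the quadratic λ² - 8λ + 13 = 0:
  Δ = 8² - 4·13 = 64 - 52 = 12,  λ = (8 ± √12)/2 = (8 ± 3.4641)/2 ≈ 5.7321 or 2.2679.
  Sorted: λ_1 = 7,  λ_2 = 5.7321,  λ_3 = 2.2679  (check: sum = 15 = tr ✓).

Step 4 — unit eigenvector for λ_1 = 7: v spans the null space of (Sigma - λ_1 I), whose rows are
  r_1 = (-2, 1, -2),  r_2 = (1, -2, 1),  r_3 = (-2, 1, -2).
  v is orthogonal to every row, so take v ∝ r_1 × r_2 = ((1)·(1) - (-2)·(-2), (-2)·(1) - (-2)·(1), (-2)·(-2) - (1)·(1)) = (-3, 0, 3).
  Rescale (divide by 3; multiply by -1 so the first nonzero entry is positive): u = (1, 0, -1).
  ||u|| = √((1)² + (0)² + (-1)²) = √(2) ≈ 1.4142,  v_1 = u/||u|| ≈ (0.7071, 0, -0.7071) (||v_1|| = 1).

λ_1 = 7,  λ_2 = 5.7321,  λ_3 = 2.2679;  v_1 ≈ (0.7071, 0, -0.7071)


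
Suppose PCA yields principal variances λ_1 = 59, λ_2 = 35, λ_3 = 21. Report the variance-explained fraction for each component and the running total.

Step 1 — total variance = trace(Sigma) = Σ λ_i = 59 + 35 + 21 = 115.

Step 2 — fraction explained by component i = λ_i / Σ λ:
  PC1: 59/115 = 0.513
  PC2: 35/115 = 0.3043
  PC3: 21/115 = 0.1826

Step 3 — cumulative fraction after k components = (λ_1 + ... + λ_k) / Σ λ:
  k = 1: 59/115 = 0.513
  k = 2: (59 + 35)/115 = 94/115 = 0.8174
  k = 3: (59 + 35 + 21)/115 = 115/115 = 1

Summary (fraction, with percent):

explained: PC1 0.513 (51.3%), PC2 0.3043 (30.43%), PC3 0.1826 (18.26%);  cumulative: 0.513, 0.8174, 1


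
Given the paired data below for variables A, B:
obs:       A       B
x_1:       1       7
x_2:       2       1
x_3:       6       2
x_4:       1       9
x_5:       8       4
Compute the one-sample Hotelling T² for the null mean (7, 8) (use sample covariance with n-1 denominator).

Step 1 — sample mean vector:
  mean(A) = (1 + 2 + 6 + 1 + 8) / 5 = 18/5 = 3.6
  mean(B) = (7 + 1 + 2 + 9 + 4) / 5 = 23/5 = 4.6
  x̄ = (3.6, 4.6),  deviation x̄ - mu_0 = (3.6, 4.6) - (7, 8) = (-3.4, -3.4).

Step 2 — sample covariance matrix, S[i,j] = (1/(n-1)) · Σ_k (x_{k,i} - mean_i) · (x_{k,j} - mean_j), divisor n-1 = 4:
  S[A,A] = ((-2.6)·(-2.6) + (-1.6)·(-1.6) + (2.4)·(2.4) + (-2.6)·(-2.6) + (4.4)·(4.4)) / 4 = 41.2/4 = 10.3
  S[A,B] = ((-2.6)·(2.4) + (-1.6)·(-3.6) + (2.4)·(-2.6) + (-2.6)·(4.4) + (4.4)·(-0.6)) / 4 = -20.8/4 = -5.2
  S[B,B] = ((2.4)·(2.4) + (-3.6)·(-3.6) + (-2.6)·(-2.6) + (4.4)·(4.4) + (-0.6)·(-0.6)) / 4 = 45.2/4 = 11.3
  S = [[10.3, -5.2],
 [-5.2, 11.3]].

Step 3 — invert S. det(S) = 10.3·11.3 - (-5.2)² = 89.35.
  S^{-1} = (1/det) · [[d, -b], [-b, a]] = [[0.1265, 0.0582],
 [0.0582, 0.1153]].

Step 4 — quadratic form (x̄ - mu_0)^T · S^{-1} · (x̄ - mu_0):
  S^{-1} · (x̄ - mu_0) = (-0.6279, -0.5898),
  (x̄ - mu_0)^T · [...] = (-3.4)·(-0.6279) + (-3.4)·(-0.5898) = 4.1401.

Step 5 — scale by n: T² = 5 · 4.1401 = 20.7006.

T² ≈ 20.7006


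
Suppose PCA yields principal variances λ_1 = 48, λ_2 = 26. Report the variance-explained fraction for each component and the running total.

Step 1 — total variance = trace(Sigma) = Σ λ_i = 48 + 26 = 74.

Step 2 — fraction explained by component i = λ_i / Σ λ:
  PC1: 48/74 = 0.6486
  PC2: 26/74 = 0.3514

Step 3 — cumulative fraction after k components = (λ_1 + ... + λ_k) / Σ λ:
  k = 1: 48/74 = 0.6486
  k = 2: (48 + 26)/74 = 74/74 = 1

Summary (fraction, with percent):

explained: PC1 0.6486 (64.86%), PC2 0.3514 (35.14%);  cumulative: 0.6486, 1


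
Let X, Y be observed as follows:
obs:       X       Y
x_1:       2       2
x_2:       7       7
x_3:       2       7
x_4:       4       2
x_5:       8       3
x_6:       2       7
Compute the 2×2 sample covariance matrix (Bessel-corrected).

Step 1 — column means:
  mean(X) = (2 + 7 + 2 + 4 + 8 + 2) / 6 = 25/6 = 4.1667
  mean(Y) = (2 + 7 + 7 + 2 + 3 + 7) / 6 = 28/6 = 4.6667

Step 2 — sample covariance S[i,j] = (1/(n-1)) · Σ_k (x_{k,i} - mean_i) · (x_{k,j} - mean_j), with n-1 = 5.
  S[X,X] = ((-2.1667)·(-2.1667) + (2.8333)·(2.8333) + (-2.1667)·(-2.1667) + (-0.1667)·(-0.1667) + (3.8333)·(3.8333) + (-2.1667)·(-2.1667)) / 5 = 36.8333/5 = 7.3667
  S[X,Y] = ((-2.1667)·(-2.6667) + (2.8333)·(2.3333) + (-2.1667)·(2.3333) + (-0.1667)·(-2.6667) + (3.8333)·(-1.6667) + (-2.1667)·(2.3333)) / 5 = -3.6667/5 = -0.7333
  S[Y,Y] = ((-2.6667)·(-2.6667) + (2.3333)·(2.3333) + (2.3333)·(2.3333) + (-2.6667)·(-2.6667) + (-1.6667)·(-1.6667) + (2.3333)·(2.3333)) / 5 = 33.3333/5 = 6.6667

S is symmetric (S[j,i] = S[i,j]). Assembling:

S = [[7.3667, -0.7333],
 [-0.7333, 6.6667]]


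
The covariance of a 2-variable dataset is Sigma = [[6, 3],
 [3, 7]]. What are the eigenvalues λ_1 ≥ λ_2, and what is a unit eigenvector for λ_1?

Step 1 — characteristic polynomial of 2×2 Sigma:
  det(Sigma - λI) = λ² - trace · λ + det = 0.
  trace = 6 + 7 = 13, det = 6·7 - (3)² = 33.
Step 2 — discriminant:
  Δ = trace² - 4·det = 169 - 132 = 37.
Step 3 — eigenvalues:
  λ = (trace ± √Δ)/2 = (13 ± 6.0828)/2,
  λ_1 = 9.5414,  λ_2 = 3.4586.

Step 4 — unit eigenvector for λ_1: solve (Sigma - λ_1 I)v = 0. First row:
  (6 - 9.5414)·v_x + (3)·v_y = 0, i.e. (-3.5414)·v_x + (3)·v_y = 0,
  so v ∝ (b, λ_1 - a) = (3, 3.5414) = u.
  ||u|| = √((3)² + (3.5414)²) = √(21.5414) ≈ 4.6413,
  v_1 = u/||u|| ≈ (0.6464, 0.763) (||v_1|| = 1).

λ_1 = 9.5414,  λ_2 = 3.4586;  v_1 ≈ (0.6464, 0.763)


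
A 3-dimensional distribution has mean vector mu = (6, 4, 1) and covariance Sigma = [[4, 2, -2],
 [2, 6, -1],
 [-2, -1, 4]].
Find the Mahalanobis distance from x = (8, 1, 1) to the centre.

Step 1 — centre the observation: (x - mu) = (2, -3, 0).

Step 2 — invert Sigma (cofactor / det for 3×3, or solve directly):
  Sigma^{-1} = [[0.3833, -0.1, 0.1667],
 [-0.1, 0.2, 0],
 [0.1667, 0, 0.3333]].

Step 3 — form the quadratic (x - mu)^T · Sigma^{-1} · (x - mu):
  Sigma^{-1} · (x - mu) = (1.0667, -0.8, 0.3333).
  (x - mu)^T · [Sigma^{-1} · (x - mu)] = (2)·(1.0667) + (-3)·(-0.8) + (0)·(0.3333) = 4.5333.

Step 4 — take square root: d = √(4.5333) ≈ 2.1292.

d(x, mu) = √(4.5333) ≈ 2.1292


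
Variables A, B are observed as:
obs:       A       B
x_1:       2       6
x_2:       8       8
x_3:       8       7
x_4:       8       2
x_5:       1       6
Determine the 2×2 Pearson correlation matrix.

Step 1 — column means:
  mean(A) = (2 + 8 + 8 + 8 + 1) / 5 = 27/5 = 5.4
  mean(B) = (6 + 8 + 7 + 2 + 6) / 5 = 29/5 = 5.8

Step 2 — sample variances and covariances s[i,j] = (1/(n-1)) · Σ_k (x_{k,i} - mean_i) · (x_{k,j} - mean_j), with n-1 = 4:
  s[A,A] = ((-3.4)·(-3.4) + (2.6)·(2.6) + (2.6)·(2.6) + (2.6)·(2.6) + (-4.4)·(-4.4)) / 4 = 51.2/4 = 12.8
  s[A,B] = ((-3.4)·(0.2) + (2.6)·(2.2) + (2.6)·(1.2) + (2.6)·(-3.8) + (-4.4)·(0.2)) / 4 = -2.6/4 = -0.65
  s[B,B] = ((0.2)·(0.2) + (2.2)·(2.2) + (1.2)·(1.2) + (-3.8)·(-3.8) + (0.2)·(0.2)) / 4 = 20.8/4 = 5.2
  Sample standard deviations s_i = √(s[i,i]):
  s(A) = √(12.8) = 3.5777
  s(B) = √(5.2) = 2.2804

Step 3 — r_{ij} = s_{ij} / (s_i · s_j):
  r[A,A] = 1 (diagonal).
  r[A,B] = -0.65 / (3.5777 · 2.2804) = -0.65 / 8.1584 = -0.0797
  r[B,B] = 1 (diagonal).

R is symmetric with unit diagonal. Assembling:

R = [[1, -0.0797],
 [-0.0797, 1]]


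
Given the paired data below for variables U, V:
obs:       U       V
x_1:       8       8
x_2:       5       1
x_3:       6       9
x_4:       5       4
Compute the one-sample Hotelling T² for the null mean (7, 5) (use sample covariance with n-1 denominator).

Step 1 — sample mean vector:
  mean(U) = (8 + 5 + 6 + 5) / 4 = 24/4 = 6
  mean(V) = (8 + 1 + 9 + 4) / 4 = 22/4 = 5.5
  x̄ = (6, 5.5),  deviation x̄ - mu_0 = (6, 5.5) - (7, 5) = (-1, 0.5).

Step 2 — sample covariance matrix, S[i,j] = (1/(n-1)) · Σ_k (x_{k,i} - mean_i) · (x_{k,j} - mean_j), divisor n-1 = 3:
  S[U,U] = ((2)·(2) + (-1)·(-1) + (0)·(0) + (-1)·(-1)) / 3 = 6/3 = 2
  S[U,V] = ((2)·(2.5) + (-1)·(-4.5) + (0)·(3.5) + (-1)·(-1.5)) / 3 = 11/3 = 3.6667
  S[V,V] = ((2.5)·(2.5) + (-4.5)·(-4.5) + (3.5)·(3.5) + (-1.5)·(-1.5)) / 3 = 41/3 = 13.6667
  S = [[2, 3.6667],
 [3.6667, 13.6667]].

Step 3 — invert S. det(S) = 2·13.6667 - (3.6667)² = 13.8889.
  S^{-1} = (1/det) · [[d, -b], [-b, a]] = [[0.984, -0.264],
 [-0.264, 0.144]].

Step 4 — quadratic form (x̄ - mu_0)^T · S^{-1} · (x̄ - mu_0):
  S^{-1} · (x̄ - mu_0) = (-1.116, 0.336),
  (x̄ - mu_0)^T · [...] = (-1)·(-1.116) + (0.5)·(0.336) = 1.284.

Step 5 — scale by n: T² = 4 · 1.284 = 5.136.

T² ≈ 5.136


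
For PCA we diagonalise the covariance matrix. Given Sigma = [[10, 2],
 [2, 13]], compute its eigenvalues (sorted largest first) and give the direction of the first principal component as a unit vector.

Step 1 — characteristic polynomial of 2×2 Sigma:
  det(Sigma - λI) = λ² - trace · λ + det = 0.
  trace = 10 + 13 = 23, det = 10·13 - (2)² = 126.
Step 2 — discriminant:
  Δ = trace² - 4·det = 529 - 504 = 25.
Step 3 — eigenvalues:
  λ = (trace ± √Δ)/2 = (23 ± 5)/2,
  λ_1 = 14,  λ_2 = 9.

Step 4 — unit eigenvector for λ_1: solve (Sigma - λ_1 I)v = 0. First row:
  (10 - 14)·v_x + (2)·v_y = 0, i.e. (-4)·v_x + (2)·v_y = 0,
  so v ∝ (b, λ_1 - a) = (2, 4) = u.
  ||u|| = √((2)² + (4)²) = √(20) ≈ 4.4721,
  v_1 = u/||u|| ≈ (0.4472, 0.8944) (||v_1|| = 1).

λ_1 = 14,  λ_2 = 9;  v_1 ≈ (0.4472, 0.8944)


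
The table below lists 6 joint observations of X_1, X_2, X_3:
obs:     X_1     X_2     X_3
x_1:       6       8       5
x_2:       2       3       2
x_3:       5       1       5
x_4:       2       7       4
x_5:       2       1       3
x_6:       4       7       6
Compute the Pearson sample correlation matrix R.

Step 1 — column means:
  mean(X_1) = (6 + 2 + 5 + 2 + 2 + 4) / 6 = 21/6 = 3.5
  mean(X_2) = (8 + 3 + 1 + 7 + 1 + 7) / 6 = 27/6 = 4.5
  mean(X_3) = (5 + 2 + 5 + 4 + 3 + 6) / 6 = 25/6 = 4.1667

Step 2 — sample variances and covariances s[i,j] = (1/(n-1)) · Σ_k (x_{k,i} - mean_i) · (x_{k,j} - mean_j), with n-1 = 5:
  s[X_1,X_1] = ((2.5)·(2.5) + (-1.5)·(-1.5) + (1.5)·(1.5) + (-1.5)·(-1.5) + (-1.5)·(-1.5) + (0.5)·(0.5)) / 5 = 15.5/5 = 3.1
  s[X_1,X_2] = ((2.5)·(3.5) + (-1.5)·(-1.5) + (1.5)·(-3.5) + (-1.5)·(2.5) + (-1.5)·(-3.5) + (0.5)·(2.5)) / 5 = 8.5/5 = 1.7
  s[X_1,X_3] = ((2.5)·(0.8333) + (-1.5)·(-2.1667) + (1.5)·(0.8333) + (-1.5)·(-0.1667) + (-1.5)·(-1.1667) + (0.5)·(1.8333)) / 5 = 9.5/5 = 1.9
  s[X_2,X_2] = ((3.5)·(3.5) + (-1.5)·(-1.5) + (-3.5)·(-3.5) + (2.5)·(2.5) + (-3.5)·(-3.5) + (2.5)·(2.5)) / 5 = 51.5/5 = 10.3
  s[X_2,X_3] = ((3.5)·(0.8333) + (-1.5)·(-2.1667) + (-3.5)·(0.8333) + (2.5)·(-0.1667) + (-3.5)·(-1.1667) + (2.5)·(1.8333)) / 5 = 11.5/5 = 2.3
  s[X_3,X_3] = ((0.8333)·(0.8333) + (-2.1667)·(-2.1667) + (0.8333)·(0.8333) + (-0.1667)·(-0.1667) + (-1.1667)·(-1.1667) + (1.8333)·(1.8333)) / 5 = 10.8333/5 = 2.1667
  Sample standard deviations s_i = √(s[i,i]):
  s(X_1) = √(3.1) = 1.7607
  s(X_2) = √(10.3) = 3.2094
  s(X_3) = √(2.1667) = 1.472

Step 3 — r_{ij} = s_{ij} / (s_i · s_j):
  r[X_1,X_1] = 1 (diagonal).
  r[X_1,X_2] = 1.7 / (1.7607 · 3.2094) = 1.7 / 5.6507 = 0.3008
  r[X_1,X_3] = 1.9 / (1.7607 · 1.472) = 1.9 / 2.5917 = 0.7331
  r[X_2,X_2] = 1 (diagonal).
  r[X_2,X_3] = 2.3 / (3.2094 · 1.472) = 2.3 / 4.7241 = 0.4869
  r[X_3,X_3] = 1 (diagonal).

R is symmetric with unit diagonal. Assembling:

R = [[1, 0.3008, 0.7331],
 [0.3008, 1, 0.4869],
 [0.7331, 0.4869, 1]]


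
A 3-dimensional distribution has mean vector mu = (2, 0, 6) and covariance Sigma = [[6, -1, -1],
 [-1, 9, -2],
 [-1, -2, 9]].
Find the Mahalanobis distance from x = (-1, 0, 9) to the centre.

Step 1 — centre the observation: (x - mu) = (-3, 0, 3).

Step 2 — invert Sigma (cofactor / det for 3×3, or solve directly):
  Sigma^{-1} = [[0.175, 0.025, 0.025],
 [0.025, 0.1205, 0.0295],
 [0.025, 0.0295, 0.1205]].

Step 3 — form the quadratic (x - mu)^T · Sigma^{-1} · (x - mu):
  Sigma^{-1} · (x - mu) = (-0.45, 0.0136, 0.2864).
  (x - mu)^T · [Sigma^{-1} · (x - mu)] = (-3)·(-0.45) + (0)·(0.0136) + (3)·(0.2864) = 2.2091.

Step 4 — take square root: d = √(2.2091) ≈ 1.4863.

d(x, mu) = √(2.2091) ≈ 1.4863


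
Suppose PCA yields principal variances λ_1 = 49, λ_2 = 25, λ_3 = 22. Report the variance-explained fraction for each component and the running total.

Step 1 — total variance = trace(Sigma) = Σ λ_i = 49 + 25 + 22 = 96.

Step 2 — fraction explained by component i = λ_i / Σ λ:
  PC1: 49/96 = 0.5104
  PC2: 25/96 = 0.2604
  PC3: 22/96 = 0.2292

Step 3 — cumulative fraction after k components = (λ_1 + ... + λ_k) / Σ λ:
  k = 1: 49/96 = 0.5104
  k = 2: (49 + 25)/96 = 74/96 = 0.7708
  k = 3: (49 + 25 + 22)/96 = 96/96 = 1

Summary (fraction, with percent):

explained: PC1 0.5104 (51.04%), PC2 0.2604 (26.04%), PC3 0.2292 (22.92%);  cumulative: 0.5104, 0.7708, 1


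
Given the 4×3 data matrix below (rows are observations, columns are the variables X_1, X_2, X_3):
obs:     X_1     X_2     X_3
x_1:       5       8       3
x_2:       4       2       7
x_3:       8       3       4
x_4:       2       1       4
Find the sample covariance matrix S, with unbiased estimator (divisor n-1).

Step 1 — column means:
  mean(X_1) = (5 + 4 + 8 + 2) / 4 = 19/4 = 4.75
  mean(X_2) = (8 + 2 + 3 + 1) / 4 = 14/4 = 3.5
  mean(X_3) = (3 + 7 + 4 + 4) / 4 = 18/4 = 4.5

Step 2 — sample covariance S[i,j] = (1/(n-1)) · Σ_k (x_{k,i} - mean_i) · (x_{k,j} - mean_j), with n-1 = 3.
  S[X_1,X_1] = ((0.25)·(0.25) + (-0.75)·(-0.75) + (3.25)·(3.25) + (-2.75)·(-2.75)) / 3 = 18.75/3 = 6.25
  S[X_1,X_2] = ((0.25)·(4.5) + (-0.75)·(-1.5) + (3.25)·(-0.5) + (-2.75)·(-2.5)) / 3 = 7.5/3 = 2.5
  S[X_1,X_3] = ((0.25)·(-1.5) + (-0.75)·(2.5) + (3.25)·(-0.5) + (-2.75)·(-0.5)) / 3 = -2.5/3 = -0.8333
  S[X_2,X_2] = ((4.5)·(4.5) + (-1.5)·(-1.5) + (-0.5)·(-0.5) + (-2.5)·(-2.5)) / 3 = 29/3 = 9.6667
  S[X_2,X_3] = ((4.5)·(-1.5) + (-1.5)·(2.5) + (-0.5)·(-0.5) + (-2.5)·(-0.5)) / 3 = -9/3 = -3
  S[X_3,X_3] = ((-1.5)·(-1.5) + (2.5)·(2.5) + (-0.5)·(-0.5) + (-0.5)·(-0.5)) / 3 = 9/3 = 3

S is symmetric (S[j,i] = S[i,j]). Assembling:

S = [[6.25, 2.5, -0.8333],
 [2.5, 9.6667, -3],
 [-0.8333, -3, 3]]


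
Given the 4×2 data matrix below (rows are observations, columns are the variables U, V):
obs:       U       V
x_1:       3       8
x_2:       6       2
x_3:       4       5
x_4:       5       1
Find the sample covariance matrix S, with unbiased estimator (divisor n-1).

Step 1 — column means:
  mean(U) = (3 + 6 + 4 + 5) / 4 = 18/4 = 4.5
  mean(V) = (8 + 2 + 5 + 1) / 4 = 16/4 = 4

Step 2 — sample covariance S[i,j] = (1/(n-1)) · Σ_k (x_{k,i} - mean_i) · (x_{k,j} - mean_j), with n-1 = 3.
  S[U,U] = ((-1.5)·(-1.5) + (1.5)·(1.5) + (-0.5)·(-0.5) + (0.5)·(0.5)) / 3 = 5/3 = 1.6667
  S[U,V] = ((-1.5)·(4) + (1.5)·(-2) + (-0.5)·(1) + (0.5)·(-3)) / 3 = -11/3 = -3.6667
  S[V,V] = ((4)·(4) + (-2)·(-2) + (1)·(1) + (-3)·(-3)) / 3 = 30/3 = 10

S is symmetric (S[j,i] = S[i,j]). Assembling:

S = [[1.6667, -3.6667],
 [-3.6667, 10]]


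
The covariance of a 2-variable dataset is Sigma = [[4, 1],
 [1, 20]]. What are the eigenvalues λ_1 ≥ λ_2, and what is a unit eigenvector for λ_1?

Step 1 — characteristic polynomial of 2×2 Sigma:
  det(Sigma - λI) = λ² - trace · λ + det = 0.
  trace = 4 + 20 = 24, det = 4·20 - (1)² = 79.
Step 2 — discriminant:
  Δ = trace² - 4·det = 576 - 316 = 260.
Step 3 — eigenvalues:
  λ = (trace ± √Δ)/2 = (24 ± 16.1245)/2,
  λ_1 = 20.0623,  λ_2 = 3.9377.

Step 4 — unit eigenvector for λ_1: solve (Sigma - λ_1 I)v = 0. First row:
  (4 - 20.0623)·v_x + (1)·v_y = 0, i.e. (-16.0623)·v_x + (1)·v_y = 0,
  so v ∝ (b, λ_1 - a) = (1, 16.0623) = u.
  ||u|| = √((1)² + (16.0623)²) = √(258.9961) ≈ 16.0934,
  v_1 = u/||u|| ≈ (0.0621, 0.9981) (||v_1|| = 1).

λ_1 = 20.0623,  λ_2 = 3.9377;  v_1 ≈ (0.0621, 0.9981)


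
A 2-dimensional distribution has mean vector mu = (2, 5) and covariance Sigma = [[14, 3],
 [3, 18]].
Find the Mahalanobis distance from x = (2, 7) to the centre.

Step 1 — centre the observation: (x - mu) = (0, 2).

Step 2 — invert Sigma. det(Sigma) = 14·18 - (3)² = 243.
  Sigma^{-1} = (1/det) · [[d, -b], [-b, a]] = [[0.0741, -0.0123],
 [-0.0123, 0.0576]].

Step 3 — form the quadratic (x - mu)^T · Sigma^{-1} · (x - mu):
  Sigma^{-1} · (x - mu) = (-0.0247, 0.1152).
  (x - mu)^T · [Sigma^{-1} · (x - mu)] = (0)·(-0.0247) + (2)·(0.1152) = 0.2305.

Step 4 — take square root: d = √(0.2305) ≈ 0.4801.

d(x, mu) = √(0.2305) ≈ 0.4801


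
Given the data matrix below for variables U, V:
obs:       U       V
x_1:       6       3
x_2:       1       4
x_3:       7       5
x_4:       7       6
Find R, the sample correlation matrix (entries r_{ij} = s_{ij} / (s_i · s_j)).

Step 1 — column means:
  mean(U) = (6 + 1 + 7 + 7) / 4 = 21/4 = 5.25
  mean(V) = (3 + 4 + 5 + 6) / 4 = 18/4 = 4.5

Step 2 — sample variances and covariances s[i,j] = (1/(n-1)) · Σ_k (x_{k,i} - mean_i) · (x_{k,j} - mean_j), with n-1 = 3:
  s[U,U] = ((0.75)·(0.75) + (-4.25)·(-4.25) + (1.75)·(1.75) + (1.75)·(1.75)) / 3 = 24.75/3 = 8.25
  s[U,V] = ((0.75)·(-1.5) + (-4.25)·(-0.5) + (1.75)·(0.5) + (1.75)·(1.5)) / 3 = 4.5/3 = 1.5
  s[V,V] = ((-1.5)·(-1.5) + (-0.5)·(-0.5) + (0.5)·(0.5) + (1.5)·(1.5)) / 3 = 5/3 = 1.6667
  Sample standard deviations s_i = √(s[i,i]):
  s(U) = √(8.25) = 2.8723
  s(V) = √(1.6667) = 1.291

Step 3 — r_{ij} = s_{ij} / (s_i · s_j):
  r[U,U] = 1 (diagonal).
  r[U,V] = 1.5 / (2.8723 · 1.291) = 1.5 / 3.7081 = 0.4045
  r[V,V] = 1 (diagonal).

R is symmetric with unit diagonal. Assembling:

R = [[1, 0.4045],
 [0.4045, 1]]


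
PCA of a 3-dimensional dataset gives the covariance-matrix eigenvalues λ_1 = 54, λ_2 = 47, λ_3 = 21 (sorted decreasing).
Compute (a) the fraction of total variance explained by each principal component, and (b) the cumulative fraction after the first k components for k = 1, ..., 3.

Step 1 — total variance = trace(Sigma) = Σ λ_i = 54 + 47 + 21 = 122.

Step 2 — fraction explained by component i = λ_i / Σ λ:
  PC1: 54/122 = 0.4426
  PC2: 47/122 = 0.3852
  PC3: 21/122 = 0.1721

Step 3 — cumulative fraction after k components = (λ_1 + ... + λ_k) / Σ λ:
  k = 1: 54/122 = 0.4426
  k = 2: (54 + 47)/122 = 101/122 = 0.8279
  k = 3: (54 + 47 + 21)/122 = 122/122 = 1

Summary (fraction, with percent):

explained: PC1 0.4426 (44.26%), PC2 0.3852 (38.52%), PC3 0.1721 (17.21%);  cumulative: 0.4426, 0.8279, 1


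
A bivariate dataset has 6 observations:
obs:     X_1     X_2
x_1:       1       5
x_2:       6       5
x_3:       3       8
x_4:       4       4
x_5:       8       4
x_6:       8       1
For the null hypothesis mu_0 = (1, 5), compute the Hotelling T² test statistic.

Step 1 — sample mean vector:
  mean(X_1) = (1 + 6 + 3 + 4 + 8 + 8) / 6 = 30/6 = 5
  mean(X_2) = (5 + 5 + 8 + 4 + 4 + 1) / 6 = 27/6 = 4.5
  x̄ = (5, 4.5),  deviation x̄ - mu_0 = (5, 4.5) - (1, 5) = (4, -0.5).

Step 2 — sample covariance matrix, S[i,j] = (1/(n-1)) · Σ_k (x_{k,i} - mean_i) · (x_{k,j} - mean_j), divisor n-1 = 5:
  S[X_1,X_1] = ((-4)·(-4) + (1)·(1) + (-2)·(-2) + (-1)·(-1) + (3)·(3) + (3)·(3)) / 5 = 40/5 = 8
  S[X_1,X_2] = ((-4)·(0.5) + (1)·(0.5) + (-2)·(3.5) + (-1)·(-0.5) + (3)·(-0.5) + (3)·(-3.5)) / 5 = -20/5 = -4
  S[X_2,X_2] = ((0.5)·(0.5) + (0.5)·(0.5) + (3.5)·(3.5) + (-0.5)·(-0.5) + (-0.5)·(-0.5) + (-3.5)·(-3.5)) / 5 = 25.5/5 = 5.1
  S = [[8, -4],
 [-4, 5.1]].

Step 3 — invert S. det(S) = 8·5.1 - (-4)² = 24.8.
  S^{-1} = (1/det) · [[d, -b], [-b, a]] = [[0.2056, 0.1613],
 [0.1613, 0.3226]].

Step 4 — quadratic form (x̄ - mu_0)^T · S^{-1} · (x̄ - mu_0):
  S^{-1} · (x̄ - mu_0) = (0.7419, 0.4839),
  (x̄ - mu_0)^T · [...] = (4)·(0.7419) + (-0.5)·(0.4839) = 2.7258.

Step 5 — scale by n: T² = 6 · 2.7258 = 16.3548.

T² ≈ 16.3548


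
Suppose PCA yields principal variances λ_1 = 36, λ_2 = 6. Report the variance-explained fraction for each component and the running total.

Step 1 — total variance = trace(Sigma) = Σ λ_i = 36 + 6 = 42.

Step 2 — fraction explained by component i = λ_i / Σ λ:
  PC1: 36/42 = 0.8571
  PC2: 6/42 = 0.1429

Step 3 — cumulative fraction after k components = (λ_1 + ... + λ_k) / Σ λ:
  k = 1: 36/42 = 0.8571
  k = 2: (36 + 6)/42 = 42/42 = 1

Summary (fraction, with percent):

explained: PC1 0.8571 (85.71%), PC2 0.1429 (14.29%);  cumulative: 0.8571, 1


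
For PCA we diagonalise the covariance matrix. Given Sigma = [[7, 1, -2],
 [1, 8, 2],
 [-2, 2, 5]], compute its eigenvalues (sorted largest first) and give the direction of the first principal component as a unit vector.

Step 1 — characteristic polynomial p(λ) = det(λI - Sigma) = λ³ - tr·λ² + c_1·λ - det, where tr = trace, c_1 = sum of the principal 2×2 minors, det = det(Sigma):
  tr = 7 + 8 + 5 = 20,
  c_1 = (7·8 - (1)²) + (7·5 - (-2)²) + (8·5 - (2)²) = 55 + 31 + 36 = 122,
  det = 7·(8·5 - (2)²) - (1)·((1)·5 - (2)·(-2)) + (-2)·((1)·(2) - 8·(-2)) = 7·(36) - (1)·(9) + (-2)·(18) = 207.
  So p(λ) = λ³ - 20λ² + 122λ - 207.
Step 2 — look for an integer root (rational root theorem: any rational root is an integer divisor of 207). Testing λ = 9:
  p(9) = 729 - 1620 + 1098 - 207 = 0  ✓
  Dividing out (λ - 9): p(λ) = (λ - 9)(λ² - 11λ + 23).
Step 3 — remaining eigenvalues from the quadratic λ² - 11λ + 23 = 0:
  Δ = 11² - 4·23 = 121 - 92 = 29,  λ = (11 ± √29)/2 = (11 ± 5.3852)/2 ≈ 8.1926 or 2.8074.
  Sorted: λ_1 = 9,  λ_2 = 8.1926,  λ_3 = 2.8074  (check: sum = 20 = tr ✓).

Step 4 — unit eigenvector for λ_1 = 9: v spans the null space of (Sigma - λ_1 I), whose rows are
  r_1 = (-2, 1, -2),  r_2 = (1, -1, 2),  r_3 = (-2, 2, -4).
  v is orthogonal to every row, so take v ∝ r_1 × r_2 = ((1)·(2) - (-2)·(-1), (-2)·(1) - (-2)·(2), (-2)·(-1) - (1)·(1)) = (0, 2, 1).
  Let u = (0, 2, 1).
  ||u|| = √((0)² + (2)² + (1)²) = √(5) ≈ 2.2361,  v_1 = u/||u|| ≈ (0, 0.8944, 0.4472) (||v_1|| = 1).

λ_1 = 9,  λ_2 = 8.1926,  λ_3 = 2.8074;  v_1 ≈ (0, 0.8944, 0.4472)


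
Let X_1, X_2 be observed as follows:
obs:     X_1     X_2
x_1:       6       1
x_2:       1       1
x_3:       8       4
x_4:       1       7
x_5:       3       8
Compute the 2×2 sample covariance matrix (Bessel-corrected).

Step 1 — column means:
  mean(X_1) = (6 + 1 + 8 + 1 + 3) / 5 = 19/5 = 3.8
  mean(X_2) = (1 + 1 + 4 + 7 + 8) / 5 = 21/5 = 4.2

Step 2 — sample covariance S[i,j] = (1/(n-1)) · Σ_k (x_{k,i} - mean_i) · (x_{k,j} - mean_j), with n-1 = 4.
  S[X_1,X_1] = ((2.2)·(2.2) + (-2.8)·(-2.8) + (4.2)·(4.2) + (-2.8)·(-2.8) + (-0.8)·(-0.8)) / 4 = 38.8/4 = 9.7
  S[X_1,X_2] = ((2.2)·(-3.2) + (-2.8)·(-3.2) + (4.2)·(-0.2) + (-2.8)·(2.8) + (-0.8)·(3.8)) / 4 = -9.8/4 = -2.45
  S[X_2,X_2] = ((-3.2)·(-3.2) + (-3.2)·(-3.2) + (-0.2)·(-0.2) + (2.8)·(2.8) + (3.8)·(3.8)) / 4 = 42.8/4 = 10.7

S is symmetric (S[j,i] = S[i,j]). Assembling:

S = [[9.7, -2.45],
 [-2.45, 10.7]]


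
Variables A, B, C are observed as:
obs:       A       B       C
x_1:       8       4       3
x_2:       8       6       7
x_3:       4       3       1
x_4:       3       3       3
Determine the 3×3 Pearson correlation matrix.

Step 1 — column means:
  mean(A) = (8 + 8 + 4 + 3) / 4 = 23/4 = 5.75
  mean(B) = (4 + 6 + 3 + 3) / 4 = 16/4 = 4
  mean(C) = (3 + 7 + 1 + 3) / 4 = 14/4 = 3.5

Step 2 — sample variances and covariances s[i,j] = (1/(n-1)) · Σ_k (x_{k,i} - mean_i) · (x_{k,j} - mean_j), with n-1 = 3:
  s[A,A] = ((2.25)·(2.25) + (2.25)·(2.25) + (-1.75)·(-1.75) + (-2.75)·(-2.75)) / 3 = 20.75/3 = 6.9167
  s[A,B] = ((2.25)·(0) + (2.25)·(2) + (-1.75)·(-1) + (-2.75)·(-1)) / 3 = 9/3 = 3
  s[A,C] = ((2.25)·(-0.5) + (2.25)·(3.5) + (-1.75)·(-2.5) + (-2.75)·(-0.5)) / 3 = 12.5/3 = 4.1667
  s[B,B] = ((0)·(0) + (2)·(2) + (-1)·(-1) + (-1)·(-1)) / 3 = 6/3 = 2
  s[B,C] = ((0)·(-0.5) + (2)·(3.5) + (-1)·(-2.5) + (-1)·(-0.5)) / 3 = 10/3 = 3.3333
  s[C,C] = ((-0.5)·(-0.5) + (3.5)·(3.5) + (-2.5)·(-2.5) + (-0.5)·(-0.5)) / 3 = 19/3 = 6.3333
  Sample standard deviations s_i = √(s[i,i]):
  s(A) = √(6.9167) = 2.63
  s(B) = √(2) = 1.4142
  s(C) = √(6.3333) = 2.5166

Step 3 — r_{ij} = s_{ij} / (s_i · s_j):
  r[A,A] = 1 (diagonal).
  r[A,B] = 3 / (2.63 · 1.4142) = 3 / 3.7193 = 0.8066
  r[A,C] = 4.1667 / (2.63 · 2.5166) = 4.1667 / 6.6186 = 0.6295
  r[B,B] = 1 (diagonal).
  r[B,C] = 3.3333 / (1.4142 · 2.5166) = 3.3333 / 3.559 = 0.9366
  r[C,C] = 1 (diagonal).

R is symmetric with unit diagonal. Assembling:

R = [[1, 0.8066, 0.6295],
 [0.8066, 1, 0.9366],
 [0.6295, 0.9366, 1]]


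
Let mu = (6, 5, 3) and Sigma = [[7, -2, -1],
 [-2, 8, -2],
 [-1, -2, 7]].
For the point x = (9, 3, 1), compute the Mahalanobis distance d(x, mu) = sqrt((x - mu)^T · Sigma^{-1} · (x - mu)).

Step 1 — centre the observation: (x - mu) = (3, -2, -2).

Step 2 — invert Sigma (cofactor / det for 3×3, or solve directly):
  Sigma^{-1} = [[0.1625, 0.05, 0.0375],
 [0.05, 0.15, 0.05],
 [0.0375, 0.05, 0.1625]].

Step 3 — form the quadratic (x - mu)^T · Sigma^{-1} · (x - mu):
  Sigma^{-1} · (x - mu) = (0.3125, -0.25, -0.3125).
  (x - mu)^T · [Sigma^{-1} · (x - mu)] = (3)·(0.3125) + (-2)·(-0.25) + (-2)·(-0.3125) = 2.0625.

Step 4 — take square root: d = √(2.0625) ≈ 1.4361.

d(x, mu) = √(2.0625) ≈ 1.4361


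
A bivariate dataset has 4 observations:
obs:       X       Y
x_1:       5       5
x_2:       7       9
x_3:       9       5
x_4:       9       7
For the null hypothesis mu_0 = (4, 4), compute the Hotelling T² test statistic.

Step 1 — sample mean vector:
  mean(X) = (5 + 7 + 9 + 9) / 4 = 30/4 = 7.5
  mean(Y) = (5 + 9 + 5 + 7) / 4 = 26/4 = 6.5
  x̄ = (7.5, 6.5),  deviation x̄ - mu_0 = (7.5, 6.5) - (4, 4) = (3.5, 2.5).

Step 2 — sample covariance matrix, S[i,j] = (1/(n-1)) · Σ_k (x_{k,i} - mean_i) · (x_{k,j} - mean_j), divisor n-1 = 3:
  S[X,X] = ((-2.5)·(-2.5) + (-0.5)·(-0.5) + (1.5)·(1.5) + (1.5)·(1.5)) / 3 = 11/3 = 3.6667
  S[X,Y] = ((-2.5)·(-1.5) + (-0.5)·(2.5) + (1.5)·(-1.5) + (1.5)·(0.5)) / 3 = 1/3 = 0.3333
  S[Y,Y] = ((-1.5)·(-1.5) + (2.5)·(2.5) + (-1.5)·(-1.5) + (0.5)·(0.5)) / 3 = 11/3 = 3.6667
  S = [[3.6667, 0.3333],
 [0.3333, 3.6667]].

Step 3 — invert S. det(S) = 3.6667·3.6667 - (0.3333)² = 13.3333.
  S^{-1} = (1/det) · [[d, -b], [-b, a]] = [[0.275, -0.025],
 [-0.025, 0.275]].

Step 4 — quadratic form (x̄ - mu_0)^T · S^{-1} · (x̄ - mu_0):
  S^{-1} · (x̄ - mu_0) = (0.9, 0.6),
  (x̄ - mu_0)^T · [...] = (3.5)·(0.9) + (2.5)·(0.6) = 4.65.

Step 5 — scale by n: T² = 4 · 4.65 = 18.6.

T² ≈ 18.6


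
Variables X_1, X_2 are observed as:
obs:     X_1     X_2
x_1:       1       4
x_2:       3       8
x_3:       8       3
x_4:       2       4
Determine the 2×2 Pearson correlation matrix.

Step 1 — column means:
  mean(X_1) = (1 + 3 + 8 + 2) / 4 = 14/4 = 3.5
  mean(X_2) = (4 + 8 + 3 + 4) / 4 = 19/4 = 4.75

Step 2 — sample variances and covariances s[i,j] = (1/(n-1)) · Σ_k (x_{k,i} - mean_i) · (x_{k,j} - mean_j), with n-1 = 3:
  s[X_1,X_1] = ((-2.5)·(-2.5) + (-0.5)·(-0.5) + (4.5)·(4.5) + (-1.5)·(-1.5)) / 3 = 29/3 = 9.6667
  s[X_1,X_2] = ((-2.5)·(-0.75) + (-0.5)·(3.25) + (4.5)·(-1.75) + (-1.5)·(-0.75)) / 3 = -6.5/3 = -2.1667
  s[X_2,X_2] = ((-0.75)·(-0.75) + (3.25)·(3.25) + (-1.75)·(-1.75) + (-0.75)·(-0.75)) / 3 = 14.75/3 = 4.9167
  Sample standard deviations s_i = √(s[i,i]):
  s(X_1) = √(9.6667) = 3.1091
  s(X_2) = √(4.9167) = 2.2174

Step 3 — r_{ij} = s_{ij} / (s_i · s_j):
  r[X_1,X_1] = 1 (diagonal).
  r[X_1,X_2] = -2.1667 / (3.1091 · 2.2174) = -2.1667 / 6.894 = -0.3143
  r[X_2,X_2] = 1 (diagonal).

R is symmetric with unit diagonal. Assembling:

R = [[1, -0.3143],
 [-0.3143, 1]]


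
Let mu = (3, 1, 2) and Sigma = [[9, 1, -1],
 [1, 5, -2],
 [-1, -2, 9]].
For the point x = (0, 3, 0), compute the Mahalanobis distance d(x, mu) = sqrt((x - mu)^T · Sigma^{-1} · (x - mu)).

Step 1 — centre the observation: (x - mu) = (-3, 2, -2).

Step 2 — invert Sigma (cofactor / det for 3×3, or solve directly):
  Sigma^{-1} = [[0.1142, -0.0195, 0.0084],
 [-0.0195, 0.2228, 0.0474],
 [0.0084, 0.0474, 0.1226]].

Step 3 — form the quadratic (x - mu)^T · Sigma^{-1} · (x - mu):
  Sigma^{-1} · (x - mu) = (-0.3983, 0.4095, -0.1755).
  (x - mu)^T · [Sigma^{-1} · (x - mu)] = (-3)·(-0.3983) + (2)·(0.4095) + (-2)·(-0.1755) = 2.3649.

Step 4 — take square root: d = √(2.3649) ≈ 1.5378.

d(x, mu) = √(2.3649) ≈ 1.5378


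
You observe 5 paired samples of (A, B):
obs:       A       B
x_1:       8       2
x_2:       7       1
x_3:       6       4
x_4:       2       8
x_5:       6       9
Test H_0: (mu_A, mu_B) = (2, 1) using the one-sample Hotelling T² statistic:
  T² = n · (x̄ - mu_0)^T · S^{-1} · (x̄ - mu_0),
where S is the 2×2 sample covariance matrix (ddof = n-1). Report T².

Step 1 — sample mean vector:
  mean(A) = (8 + 7 + 6 + 2 + 6) / 5 = 29/5 = 5.8
  mean(B) = (2 + 1 + 4 + 8 + 9) / 5 = 24/5 = 4.8
  x̄ = (5.8, 4.8),  deviation x̄ - mu_0 = (5.8, 4.8) - (2, 1) = (3.8, 3.8).

Step 2 — sample covariance matrix, S[i,j] = (1/(n-1)) · Σ_k (x_{k,i} - mean_i) · (x_{k,j} - mean_j), divisor n-1 = 4:
  S[A,A] = ((2.2)·(2.2) + (1.2)·(1.2) + (0.2)·(0.2) + (-3.8)·(-3.8) + (0.2)·(0.2)) / 4 = 20.8/4 = 5.2
  S[A,B] = ((2.2)·(-2.8) + (1.2)·(-3.8) + (0.2)·(-0.8) + (-3.8)·(3.2) + (0.2)·(4.2)) / 4 = -22.2/4 = -5.55
  S[B,B] = ((-2.8)·(-2.8) + (-3.8)·(-3.8) + (-0.8)·(-0.8) + (3.2)·(3.2) + (4.2)·(4.2)) / 4 = 50.8/4 = 12.7
  S = [[5.2, -5.55],
 [-5.55, 12.7]].

Step 3 — invert S. det(S) = 5.2·12.7 - (-5.55)² = 35.2375.
  S^{-1} = (1/det) · [[d, -b], [-b, a]] = [[0.3604, 0.1575],
 [0.1575, 0.1476]].

Step 4 — quadratic form (x̄ - mu_0)^T · S^{-1} · (x̄ - mu_0):
  S^{-1} · (x̄ - mu_0) = (1.9681, 1.1593),
  (x̄ - mu_0)^T · [...] = (3.8)·(1.9681) + (3.8)·(1.1593) = 11.8839.

Step 5 — scale by n: T² = 5 · 11.8839 = 59.4197.

T² ≈ 59.4197


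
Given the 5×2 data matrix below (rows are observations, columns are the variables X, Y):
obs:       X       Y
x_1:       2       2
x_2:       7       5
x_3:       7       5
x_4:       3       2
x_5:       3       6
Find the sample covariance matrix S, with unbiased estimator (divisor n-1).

Step 1 — column means:
  mean(X) = (2 + 7 + 7 + 3 + 3) / 5 = 22/5 = 4.4
  mean(Y) = (2 + 5 + 5 + 2 + 6) / 5 = 20/5 = 4

Step 2 — sample covariance S[i,j] = (1/(n-1)) · Σ_k (x_{k,i} - mean_i) · (x_{k,j} - mean_j), with n-1 = 4.
  S[X,X] = ((-2.4)·(-2.4) + (2.6)·(2.6) + (2.6)·(2.6) + (-1.4)·(-1.4) + (-1.4)·(-1.4)) / 4 = 23.2/4 = 5.8
  S[X,Y] = ((-2.4)·(-2) + (2.6)·(1) + (2.6)·(1) + (-1.4)·(-2) + (-1.4)·(2)) / 4 = 10/4 = 2.5
  S[Y,Y] = ((-2)·(-2) + (1)·(1) + (1)·(1) + (-2)·(-2) + (2)·(2)) / 4 = 14/4 = 3.5

S is symmetric (S[j,i] = S[i,j]). Assembling:

S = [[5.8, 2.5],
 [2.5, 3.5]]


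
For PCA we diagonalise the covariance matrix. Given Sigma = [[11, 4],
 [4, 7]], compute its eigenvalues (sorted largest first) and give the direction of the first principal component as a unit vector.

Step 1 — characteristic polynomial of 2×2 Sigma:
  det(Sigma - λI) = λ² - trace · λ + det = 0.
  trace = 11 + 7 = 18, det = 11·7 - (4)² = 61.
Step 2 — discriminant:
  Δ = trace² - 4·det = 324 - 244 = 80.
Step 3 — eigenvalues:
  λ = (trace ± √Δ)/2 = (18 ± 8.9443)/2,
  λ_1 = 13.4721,  λ_2 = 4.5279.

Step 4 — unit eigenvector for λ_1: solve (Sigma - λ_1 I)v = 0. First row:
  (11 - 13.4721)·v_x + (4)·v_y = 0, i.e. (-2.4721)·v_x + (4)·v_y = 0,
  so v ∝ (b, λ_1 - a) = (4, 2.4721) = u.
  ||u|| = √((4)² + (2.4721)²) = √(22.1115) ≈ 4.7023,
  v_1 = u/||u|| ≈ (0.8507, 0.5257) (||v_1|| = 1).

λ_1 = 13.4721,  λ_2 = 4.5279;  v_1 ≈ (0.8507, 0.5257)


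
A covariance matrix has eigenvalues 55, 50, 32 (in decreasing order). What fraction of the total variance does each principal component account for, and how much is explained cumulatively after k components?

Step 1 — total variance = trace(Sigma) = Σ λ_i = 55 + 50 + 32 = 137.

Step 2 — fraction explained by component i = λ_i / Σ λ:
  PC1: 55/137 = 0.4015
  PC2: 50/137 = 0.365
  PC3: 32/137 = 0.2336

Step 3 — cumulative fraction after k components = (λ_1 + ... + λ_k) / Σ λ:
  k = 1: 55/137 = 0.4015
  k = 2: (55 + 50)/137 = 105/137 = 0.7664
  k = 3: (55 + 50 + 32)/137 = 137/137 = 1

Summary (fraction, with percent):

explained: PC1 0.4015 (40.15%), PC2 0.365 (36.5%), PC3 0.2336 (23.36%);  cumulative: 0.4015, 0.7664, 1


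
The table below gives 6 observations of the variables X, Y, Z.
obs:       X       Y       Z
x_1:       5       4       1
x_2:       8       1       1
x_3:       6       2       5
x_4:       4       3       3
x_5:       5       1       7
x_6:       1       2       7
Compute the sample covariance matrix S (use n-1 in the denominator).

Step 1 — column means:
  mean(X) = (5 + 8 + 6 + 4 + 5 + 1) / 6 = 29/6 = 4.8333
  mean(Y) = (4 + 1 + 2 + 3 + 1 + 2) / 6 = 13/6 = 2.1667
  mean(Z) = (1 + 1 + 5 + 3 + 7 + 7) / 6 = 24/6 = 4

Step 2 — sample covariance S[i,j] = (1/(n-1)) · Σ_k (x_{k,i} - mean_i) · (x_{k,j} - mean_j), with n-1 = 5.
  S[X,X] = ((0.1667)·(0.1667) + (3.1667)·(3.1667) + (1.1667)·(1.1667) + (-0.8333)·(-0.8333) + (0.1667)·(0.1667) + (-3.8333)·(-3.8333)) / 5 = 26.8333/5 = 5.3667
  S[X,Y] = ((0.1667)·(1.8333) + (3.1667)·(-1.1667) + (1.1667)·(-0.1667) + (-0.8333)·(0.8333) + (0.1667)·(-1.1667) + (-3.8333)·(-0.1667)) / 5 = -3.8333/5 = -0.7667
  S[X,Z] = ((0.1667)·(-3) + (3.1667)·(-3) + (1.1667)·(1) + (-0.8333)·(-1) + (0.1667)·(3) + (-3.8333)·(3)) / 5 = -19/5 = -3.8
  S[Y,Y] = ((1.8333)·(1.8333) + (-1.1667)·(-1.1667) + (-0.1667)·(-0.1667) + (0.8333)·(0.8333) + (-1.1667)·(-1.1667) + (-0.1667)·(-0.1667)) / 5 = 6.8333/5 = 1.3667
  S[Y,Z] = ((1.8333)·(-3) + (-1.1667)·(-3) + (-0.1667)·(1) + (0.8333)·(-1) + (-1.1667)·(3) + (-0.1667)·(3)) / 5 = -7/5 = -1.4
  S[Z,Z] = ((-3)·(-3) + (-3)·(-3) + (1)·(1) + (-1)·(-1) + (3)·(3) + (3)·(3)) / 5 = 38/5 = 7.6

S is symmetric (S[j,i] = S[i,j]). Assembling:

S = [[5.3667, -0.7667, -3.8],
 [-0.7667, 1.3667, -1.4],
 [-3.8, -1.4, 7.6]]


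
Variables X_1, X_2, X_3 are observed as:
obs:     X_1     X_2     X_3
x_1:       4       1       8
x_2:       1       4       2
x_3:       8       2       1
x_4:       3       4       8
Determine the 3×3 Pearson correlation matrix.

Step 1 — column means:
  mean(X_1) = (4 + 1 + 8 + 3) / 4 = 16/4 = 4
  mean(X_2) = (1 + 4 + 2 + 4) / 4 = 11/4 = 2.75
  mean(X_3) = (8 + 2 + 1 + 8) / 4 = 19/4 = 4.75

Step 2 — sample variances and covariances s[i,j] = (1/(n-1)) · Σ_k (x_{k,i} - mean_i) · (x_{k,j} - mean_j), with n-1 = 3:
  s[X_1,X_1] = ((0)·(0) + (-3)·(-3) + (4)·(4) + (-1)·(-1)) / 3 = 26/3 = 8.6667
  s[X_1,X_2] = ((0)·(-1.75) + (-3)·(1.25) + (4)·(-0.75) + (-1)·(1.25)) / 3 = -8/3 = -2.6667
  s[X_1,X_3] = ((0)·(3.25) + (-3)·(-2.75) + (4)·(-3.75) + (-1)·(3.25)) / 3 = -10/3 = -3.3333
  s[X_2,X_2] = ((-1.75)·(-1.75) + (1.25)·(1.25) + (-0.75)·(-0.75) + (1.25)·(1.25)) / 3 = 6.75/3 = 2.25
  s[X_2,X_3] = ((-1.75)·(3.25) + (1.25)·(-2.75) + (-0.75)·(-3.75) + (1.25)·(3.25)) / 3 = -2.25/3 = -0.75
  s[X_3,X_3] = ((3.25)·(3.25) + (-2.75)·(-2.75) + (-3.75)·(-3.75) + (3.25)·(3.25)) / 3 = 42.75/3 = 14.25
  Sample standard deviations s_i = √(s[i,i]):
  s(X_1) = √(8.6667) = 2.9439
  s(X_2) = √(2.25) = 1.5
  s(X_3) = √(14.25) = 3.7749

Step 3 — r_{ij} = s_{ij} / (s_i · s_j):
  r[X_1,X_1] = 1 (diagonal).
  r[X_1,X_2] = -2.6667 / (2.9439 · 1.5) = -2.6667 / 4.4159 = -0.6039
  r[X_1,X_3] = -3.3333 / (2.9439 · 3.7749) = -3.3333 / 11.1131 = -0.2999
  r[X_2,X_2] = 1 (diagonal).
  r[X_2,X_3] = -0.75 / (1.5 · 3.7749) = -0.75 / 5.6624 = -0.1325
  r[X_3,X_3] = 1 (diagonal).

R is symmetric with unit diagonal. Assembling:

R = [[1, -0.6039, -0.2999],
 [-0.6039, 1, -0.1325],
 [-0.2999, -0.1325, 1]]
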